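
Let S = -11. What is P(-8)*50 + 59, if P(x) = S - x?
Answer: -91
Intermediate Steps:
P(x) = -11 - x
P(-8)*50 + 59 = (-11 - 1*(-8))*50 + 59 = (-11 + 8)*50 + 59 = -3*50 + 59 = -150 + 59 = -91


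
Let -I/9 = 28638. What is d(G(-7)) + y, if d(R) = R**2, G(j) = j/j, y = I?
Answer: -257741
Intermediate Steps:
I = -257742 (I = -9*28638 = -257742)
y = -257742
G(j) = 1
d(G(-7)) + y = 1**2 - 257742 = 1 - 257742 = -257741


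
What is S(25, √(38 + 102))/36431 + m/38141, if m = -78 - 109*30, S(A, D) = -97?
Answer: -125670665/1389514771 ≈ -0.090442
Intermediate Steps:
m = -3348 (m = -78 - 3270 = -3348)
S(25, √(38 + 102))/36431 + m/38141 = -97/36431 - 3348/38141 = -125670665/1389514771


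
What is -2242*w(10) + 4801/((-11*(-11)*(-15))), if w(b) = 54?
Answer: -219743221/1815 ≈ -1.2107e+5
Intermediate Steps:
-2242*w(10) + 4801/((-11*(-11)*(-15))) = -2242/(1/54) + 4801/((-11*(-11)*(-15))) = -2242/1/54 + 4801/((121*(-15))) = -2242*54 + 4801/(-1815) = -121068 + 4801*(-1/1815) = -121068 - 4801/1815 = -219743221/1815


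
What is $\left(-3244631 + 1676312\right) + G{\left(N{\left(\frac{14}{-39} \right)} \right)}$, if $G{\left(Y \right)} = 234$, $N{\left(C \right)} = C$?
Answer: $-1568085$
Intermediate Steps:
$\left(-3244631 + 1676312\right) + G{\left(N{\left(\frac{14}{-39} \right)} \right)} = \left(-3244631 + 1676312\right) + 234 = -1568319 + 234 = -1568085$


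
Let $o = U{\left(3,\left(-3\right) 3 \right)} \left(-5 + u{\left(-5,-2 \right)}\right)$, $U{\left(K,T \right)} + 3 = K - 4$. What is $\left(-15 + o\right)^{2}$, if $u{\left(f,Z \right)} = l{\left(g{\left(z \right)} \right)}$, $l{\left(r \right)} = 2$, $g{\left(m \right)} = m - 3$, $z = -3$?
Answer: $9$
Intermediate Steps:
$g{\left(m \right)} = -3 + m$
$U{\left(K,T \right)} = -7 + K$ ($U{\left(K,T \right)} = -3 + \left(K - 4\right) = -3 + \left(-4 + K\right) = -7 + K$)
$u{\left(f,Z \right)} = 2$
$o = 12$ ($o = \left(-7 + 3\right) \left(-5 + 2\right) = \left(-4\right) \left(-3\right) = 12$)
$\left(-15 + o\right)^{2} = \left(-15 + 12\right)^{2} = \left(-3\right)^{2} = 9$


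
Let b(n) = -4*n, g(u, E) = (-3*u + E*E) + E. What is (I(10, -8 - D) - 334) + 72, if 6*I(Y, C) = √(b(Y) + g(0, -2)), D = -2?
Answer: -262 + I*√38/6 ≈ -262.0 + 1.0274*I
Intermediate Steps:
g(u, E) = E + E² - 3*u (g(u, E) = (-3*u + E²) + E = (E² - 3*u) + E = E + E² - 3*u)
I(Y, C) = √(2 - 4*Y)/6 (I(Y, C) = √(-4*Y + (-2 + (-2)² - 3*0))/6 = √(-4*Y + (-2 + 4 + 0))/6 = √(-4*Y + 2)/6 = √(2 - 4*Y)/6)
(I(10, -8 - D) - 334) + 72 = (√(2 - 4*10)/6 - 334) + 72 = (√(2 - 40)/6 - 334) + 72 = (√(-38)/6 - 334) + 72 = ((I*√38)/6 - 334) + 72 = (I*√38/6 - 334) + 72 = (-334 + I*√38/6) + 72 = -262 + I*√38/6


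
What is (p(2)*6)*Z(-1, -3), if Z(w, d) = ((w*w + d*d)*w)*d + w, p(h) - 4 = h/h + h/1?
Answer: 1218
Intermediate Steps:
p(h) = 5 + h (p(h) = 4 + (h/h + h/1) = 4 + (1 + h*1) = 4 + (1 + h) = 5 + h)
Z(w, d) = w + d*w*(d² + w²) (Z(w, d) = ((w² + d²)*w)*d + w = ((d² + w²)*w)*d + w = (w*(d² + w²))*d + w = d*w*(d² + w²) + w = w + d*w*(d² + w²))
(p(2)*6)*Z(-1, -3) = ((5 + 2)*6)*(-(1 + (-3)³ - 3*(-1)²)) = (7*6)*(-(1 - 27 - 3*1)) = 42*(-(1 - 27 - 3)) = 42*(-1*(-29)) = 42*29 = 1218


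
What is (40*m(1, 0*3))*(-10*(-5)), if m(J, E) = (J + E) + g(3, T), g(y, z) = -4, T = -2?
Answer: -6000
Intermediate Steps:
m(J, E) = -4 + E + J (m(J, E) = (J + E) - 4 = (E + J) - 4 = -4 + E + J)
(40*m(1, 0*3))*(-10*(-5)) = (40*(-4 + 0*3 + 1))*(-10*(-5)) = (40*(-4 + 0 + 1))*50 = (40*(-3))*50 = -120*50 = -6000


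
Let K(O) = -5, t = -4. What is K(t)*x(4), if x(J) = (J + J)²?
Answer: -320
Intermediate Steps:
x(J) = 4*J² (x(J) = (2*J)² = 4*J²)
K(t)*x(4) = -20*4² = -20*16 = -5*64 = -320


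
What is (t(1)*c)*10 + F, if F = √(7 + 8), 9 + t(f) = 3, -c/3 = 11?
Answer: 1980 + √15 ≈ 1983.9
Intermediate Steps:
c = -33 (c = -3*11 = -33)
t(f) = -6 (t(f) = -9 + 3 = -6)
F = √15 ≈ 3.8730
(t(1)*c)*10 + F = -6*(-33)*10 + √15 = 198*10 + √15 = 1980 + √15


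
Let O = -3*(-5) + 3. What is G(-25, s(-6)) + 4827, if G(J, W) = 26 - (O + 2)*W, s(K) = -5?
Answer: 4953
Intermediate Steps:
O = 18 (O = 15 + 3 = 18)
G(J, W) = 26 - 20*W (G(J, W) = 26 - (18 + 2)*W = 26 - 20*W)
G(-25, s(-6)) + 4827 = (26 - 20*(-5)) + 4827 = (26 + 100) + 4827 = 126 + 4827 = 4953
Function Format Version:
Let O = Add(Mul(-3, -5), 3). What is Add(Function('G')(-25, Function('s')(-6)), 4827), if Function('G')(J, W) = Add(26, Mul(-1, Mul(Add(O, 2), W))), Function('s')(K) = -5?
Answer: 4953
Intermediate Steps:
O = 18 (O = Add(15, 3) = 18)
Function('G')(J, W) = Add(26, Mul(-20, W)) (Function('G')(J, W) = Add(26, Mul(-1, Mul(Add(18, 2), W))) = Add(26, Mul(-1, Mul(20, W))) = Add(26, Mul(-20, W)))
Add(Function('G')(-25, Function('s')(-6)), 4827) = Add(Add(26, Mul(-20, -5)), 4827) = Add(Add(26, 100), 4827) = Add(126, 4827) = 4953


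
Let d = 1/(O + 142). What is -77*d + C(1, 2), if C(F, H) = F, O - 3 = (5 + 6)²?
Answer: 27/38 ≈ 0.71053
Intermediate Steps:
O = 124 (O = 3 + (5 + 6)² = 3 + 11² = 3 + 121 = 124)
d = 1/266 (d = 1/(124 + 142) = 1/266 ≈ 0.0037594)
-77*d + C(1, 2) = -77*1/266 + 1 = -11/38 + 1 = 27/38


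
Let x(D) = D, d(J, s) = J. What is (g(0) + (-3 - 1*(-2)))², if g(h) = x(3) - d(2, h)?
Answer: 0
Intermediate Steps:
g(h) = 1 (g(h) = 3 - 1*2 = 3 - 2 = 1)
(g(0) + (-3 - 1*(-2)))² = (1 + (-3 - 1*(-2)))² = (1 + (-3 + 2))² = (1 - 1)² = 0² = 0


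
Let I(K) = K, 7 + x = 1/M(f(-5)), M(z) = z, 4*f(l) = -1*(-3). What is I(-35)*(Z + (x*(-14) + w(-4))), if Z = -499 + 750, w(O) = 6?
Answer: -35315/3 ≈ -11772.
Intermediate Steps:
f(l) = ¾ (f(l) = (-1*(-3))/4 = (¼)*3 = ¾)
Z = 251
x = -17/3 (x = -7 + 1/(¾) = -7 + 4/3 = -17/3 ≈ -5.6667)
I(-35)*(Z + (x*(-14) + w(-4))) = -35*(251 + (-17/3*(-14) + 6)) = -35*(251 + (238/3 + 6)) = -35*(251 + 256/3) = -35*1009/3 = -35315/3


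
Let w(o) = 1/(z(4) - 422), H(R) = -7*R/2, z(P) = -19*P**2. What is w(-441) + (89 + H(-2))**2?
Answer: 6690815/726 ≈ 9216.0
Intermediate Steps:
H(R) = -7*R/2 (H(R) = -7*R*(1/2) = -7*R/2)
w(o) = -1/726 (w(o) = 1/(-19*4**2 - 422) = 1/(-19*16 - 422) = 1/(-304 - 422) = 1/(-726) = -1/726)
w(-441) + (89 + H(-2))**2 = -1/726 + (89 - 7/2*(-2))**2 = -1/726 + (89 + 7)**2 = -1/726 + 96**2 = -1/726 + 9216 = 6690815/726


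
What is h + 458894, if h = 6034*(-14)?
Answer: 374418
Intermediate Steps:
h = -84476
h + 458894 = -84476 + 458894 = 374418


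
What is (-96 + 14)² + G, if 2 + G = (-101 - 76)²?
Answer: 38051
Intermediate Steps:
G = 31327 (G = -2 + (-101 - 76)² = -2 + (-177)² = -2 + 31329 = 31327)
(-96 + 14)² + G = (-96 + 14)² + 31327 = (-82)² + 31327 = 6724 + 31327 = 38051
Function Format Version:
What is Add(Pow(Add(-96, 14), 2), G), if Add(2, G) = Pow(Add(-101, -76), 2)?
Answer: 38051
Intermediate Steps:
G = 31327 (G = Add(-2, Pow(Add(-101, -76), 2)) = Add(-2, Pow(-177, 2)) = Add(-2, 31329) = 31327)
Add(Pow(Add(-96, 14), 2), G) = Add(Pow(Add(-96, 14), 2), 31327) = Add(Pow(-82, 2), 31327) = Add(6724, 31327) = 38051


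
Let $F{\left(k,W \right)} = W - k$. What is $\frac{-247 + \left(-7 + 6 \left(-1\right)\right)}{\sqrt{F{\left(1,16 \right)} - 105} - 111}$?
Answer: $\frac{9620}{4137} + \frac{260 i \sqrt{10}}{4137} \approx 2.3254 + 0.19874 i$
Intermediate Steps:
$\frac{-247 + \left(-7 + 6 \left(-1\right)\right)}{\sqrt{F{\left(1,16 \right)} - 105} - 111} = \frac{-247 + \left(-7 + 6 \left(-1\right)\right)}{\sqrt{\left(16 - 1\right) - 105} - 111} = \frac{-247 - 13}{\sqrt{\left(16 - 1\right) - 105} - 111} = \frac{-247 - 13}{\sqrt{15 - 105} - 111} = - \frac{260}{\sqrt{-90} - 111} = - \frac{260}{3 i \sqrt{10} - 111} = - \frac{260}{-111 + 3 i \sqrt{10}}$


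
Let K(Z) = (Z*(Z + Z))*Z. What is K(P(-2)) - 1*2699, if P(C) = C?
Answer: -2715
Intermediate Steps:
K(Z) = 2*Z³ (K(Z) = (Z*(2*Z))*Z = (2*Z²)*Z = 2*Z³)
K(P(-2)) - 1*2699 = 2*(-2)³ - 1*2699 = 2*(-8) - 2699 = -16 - 2699 = -2715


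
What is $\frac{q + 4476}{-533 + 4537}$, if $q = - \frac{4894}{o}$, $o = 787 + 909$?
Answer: $\frac{3793201}{3395392} \approx 1.1172$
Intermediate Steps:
$o = 1696$
$q = - \frac{2447}{848}$ ($q = - \frac{4894}{1696} = \left(-4894\right) \frac{1}{1696} = - \frac{2447}{848} \approx -2.8856$)
$\frac{q + 4476}{-533 + 4537} = \frac{- \frac{2447}{848} + 4476}{-533 + 4537} = \frac{3793201}{848 \cdot 4004} = \frac{3793201}{848} \cdot \frac{1}{4004} = \frac{3793201}{3395392}$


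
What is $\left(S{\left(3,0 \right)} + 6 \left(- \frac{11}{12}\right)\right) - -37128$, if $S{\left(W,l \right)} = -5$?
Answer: $\frac{74235}{2} \approx 37118.0$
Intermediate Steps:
$\left(S{\left(3,0 \right)} + 6 \left(- \frac{11}{12}\right)\right) - -37128 = \left(-5 + 6 \left(- \frac{11}{12}\right)\right) - -37128 = \left(-5 + 6 \left(\left(-11\right) \frac{1}{12}\right)\right) + 37128 = \left(-5 + 6 \left(- \frac{11}{12}\right)\right) + 37128 = \left(-5 - \frac{11}{2}\right) + 37128 = - \frac{21}{2} + 37128 = \frac{74235}{2}$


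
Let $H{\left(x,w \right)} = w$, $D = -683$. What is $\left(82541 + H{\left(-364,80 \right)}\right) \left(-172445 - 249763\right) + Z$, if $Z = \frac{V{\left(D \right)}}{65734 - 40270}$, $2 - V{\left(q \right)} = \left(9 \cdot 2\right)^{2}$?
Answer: $- \frac{444133502943137}{12732} \approx -3.4883 \cdot 10^{10}$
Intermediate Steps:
$V{\left(q \right)} = -322$ ($V{\left(q \right)} = 2 - \left(9 \cdot 2\right)^{2} = 2 - 18^{2} = 2 - 324 = -322$)
$Z = - \frac{161}{12732}$ ($Z = - \frac{322}{65734 - 40270} = - \frac{322}{25464} = \left(-322\right) \frac{1}{25464} = - \frac{161}{12732} \approx -0.012645$)
$\left(82541 + H{\left(-364,80 \right)}\right) \left(-172445 - 249763\right) + Z = \left(82541 + 80\right) \left(-172445 - 249763\right) - \frac{161}{12732} = 82621 \left(-422208\right) - \frac{161}{12732} = -34883247168 - \frac{161}{12732} = - \frac{444133502943137}{12732}$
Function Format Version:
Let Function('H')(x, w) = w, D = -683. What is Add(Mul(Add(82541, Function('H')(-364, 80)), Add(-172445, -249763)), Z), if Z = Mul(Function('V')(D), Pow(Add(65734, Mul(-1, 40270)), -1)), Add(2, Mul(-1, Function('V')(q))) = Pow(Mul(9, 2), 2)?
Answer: Rational(-444133502943137, 12732) ≈ -3.4883e+10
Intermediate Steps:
Function('V')(q) = -322 (Function('V')(q) = Add(2, Mul(-1, Pow(Mul(9, 2), 2))) = Add(2, Mul(-1, Pow(18, 2))) = Add(2, Mul(-1, 324)) = Add(2, -324) = -322)
Z = Rational(-161, 12732) (Z = Mul(-322, Pow(Add(65734, Mul(-1, 40270)), -1)) = Mul(-322, Pow(Add(65734, -40270), -1)) = Mul(-322, Pow(25464, -1)) = Mul(-322, Rational(1, 25464)) = Rational(-161, 12732) ≈ -0.012645)
Add(Mul(Add(82541, Function('H')(-364, 80)), Add(-172445, -249763)), Z) = Add(Mul(Add(82541, 80), Add(-172445, -249763)), Rational(-161, 12732)) = Add(Mul(82621, -422208), Rational(-161, 12732)) = Add(-34883247168, Rational(-161, 12732)) = Rational(-444133502943137, 12732)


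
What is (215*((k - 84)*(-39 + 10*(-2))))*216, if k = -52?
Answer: 372634560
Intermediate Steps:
(215*((k - 84)*(-39 + 10*(-2))))*216 = (215*((-52 - 84)*(-39 + 10*(-2))))*216 = (215*(-136*(-39 - 20)))*216 = (215*(-136*(-59)))*216 = (215*8024)*216 = 1725160*216 = 372634560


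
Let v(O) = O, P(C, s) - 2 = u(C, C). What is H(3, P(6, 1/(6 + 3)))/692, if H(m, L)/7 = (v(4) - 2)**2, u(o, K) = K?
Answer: 7/173 ≈ 0.040462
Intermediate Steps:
P(C, s) = 2 + C
H(m, L) = 28 (H(m, L) = 7*(4 - 2)**2 = 7*2**2 = 7*4 = 28)
H(3, P(6, 1/(6 + 3)))/692 = 28/692 = 28*(1/692) = 7/173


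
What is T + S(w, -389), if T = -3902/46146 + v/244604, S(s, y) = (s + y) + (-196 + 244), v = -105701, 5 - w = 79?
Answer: -2345071519757/5643748092 ≈ -415.52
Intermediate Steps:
w = -74 (w = 5 - 1*79 = 5 - 79 = -74)
S(s, y) = 48 + s + y (S(s, y) = (s + y) + 48 = 48 + s + y)
T = -2916061577/5643748092 (T = -3902/46146 - 105701/244604 = -3902*1/46146 - 105701*1/244604 = -1951/23073 - 105701/244604 = -2916061577/5643748092 ≈ -0.51669)
T + S(w, -389) = -2916061577/5643748092 + (48 - 74 - 389) = -2916061577/5643748092 - 415 = -2345071519757/5643748092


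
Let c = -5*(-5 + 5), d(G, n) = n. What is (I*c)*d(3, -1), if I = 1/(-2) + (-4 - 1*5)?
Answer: 0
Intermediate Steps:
I = -19/2 (I = -½ + (-4 - 5) = -½ - 9 = -19/2 ≈ -9.5000)
c = 0 (c = -5*0 = 0)
(I*c)*d(3, -1) = -19/2*0*(-1) = 0*(-1) = 0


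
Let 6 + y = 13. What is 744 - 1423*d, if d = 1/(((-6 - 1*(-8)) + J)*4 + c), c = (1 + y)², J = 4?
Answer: 64049/88 ≈ 727.83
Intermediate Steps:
y = 7 (y = -6 + 13 = 7)
c = 64 (c = (1 + 7)² = 8² = 64)
d = 1/88 (d = 1/(((-6 - 1*(-8)) + 4)*4 + 64) = 1/(((-6 + 8) + 4)*4 + 64) = 1/((2 + 4)*4 + 64) = 1/(6*4 + 64) = 1/(24 + 64) = 1/88 ≈ 0.011364)
744 - 1423*d = 744 - 1423*1/88 = 744 - 1423/88 = 64049/88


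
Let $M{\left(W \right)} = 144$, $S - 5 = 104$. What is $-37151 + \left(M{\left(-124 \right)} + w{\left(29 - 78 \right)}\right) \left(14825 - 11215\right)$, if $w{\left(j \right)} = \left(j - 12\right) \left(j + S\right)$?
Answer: $-12729911$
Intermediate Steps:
$S = 109$ ($S = 5 + 104 = 109$)
$w{\left(j \right)} = \left(-12 + j\right) \left(109 + j\right)$ ($w{\left(j \right)} = \left(j - 12\right) \left(j + 109\right) = \left(-12 + j\right) \left(109 + j\right)$)
$-37151 + \left(M{\left(-124 \right)} + w{\left(29 - 78 \right)}\right) \left(14825 - 11215\right) = -37151 + \left(144 + \left(-1308 + \left(29 - 78\right)^{2} + 97 \left(29 - 78\right)\right)\right) \left(14825 - 11215\right) = -37151 + \left(144 + \left(-1308 + \left(29 - 78\right)^{2} + 97 \left(29 - 78\right)\right)\right) 3610 = -37151 + \left(144 + \left(-1308 + \left(-49\right)^{2} + 97 \left(-49\right)\right)\right) 3610 = -37151 + \left(144 - 3660\right) 3610 = -37151 - 12692760 = -12729911$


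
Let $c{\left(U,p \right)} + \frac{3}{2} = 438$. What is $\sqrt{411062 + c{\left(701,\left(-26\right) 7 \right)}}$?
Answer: $\frac{\sqrt{1645994}}{2} \approx 641.48$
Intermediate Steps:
$c{\left(U,p \right)} = \frac{873}{2}$ ($c{\left(U,p \right)} = - \frac{3}{2} + 438 = \frac{873}{2}$)
$\sqrt{411062 + c{\left(701,\left(-26\right) 7 \right)}} = \sqrt{411062 + \frac{873}{2}} = \sqrt{\frac{822997}{2}} = \frac{\sqrt{1645994}}{2}$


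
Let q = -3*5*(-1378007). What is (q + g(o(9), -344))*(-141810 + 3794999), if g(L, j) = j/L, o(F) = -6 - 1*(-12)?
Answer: 226534772296027/3 ≈ 7.5512e+13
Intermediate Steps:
o(F) = 6 (o(F) = -6 + 12 = 6)
q = 20670105 (q = -15*(-1378007) = 20670105)
(q + g(o(9), -344))*(-141810 + 3794999) = (20670105 - 344/6)*(-141810 + 3794999) = (20670105 - 344*⅙)*3653189 = (20670105 - 172/3)*3653189 = (62010143/3)*3653189 = 226534772296027/3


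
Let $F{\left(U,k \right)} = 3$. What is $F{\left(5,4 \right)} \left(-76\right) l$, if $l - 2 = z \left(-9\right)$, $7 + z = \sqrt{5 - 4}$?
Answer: $-12768$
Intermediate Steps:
$z = -6$ ($z = -7 + \sqrt{5 - 4} = -7 + \sqrt{1} = -7 + 1 = -6$)
$l = 56$ ($l = 2 - -54 = 2 + 54 = 56$)
$F{\left(5,4 \right)} \left(-76\right) l = 3 \left(-76\right) 56 = \left(-228\right) 56 = -12768$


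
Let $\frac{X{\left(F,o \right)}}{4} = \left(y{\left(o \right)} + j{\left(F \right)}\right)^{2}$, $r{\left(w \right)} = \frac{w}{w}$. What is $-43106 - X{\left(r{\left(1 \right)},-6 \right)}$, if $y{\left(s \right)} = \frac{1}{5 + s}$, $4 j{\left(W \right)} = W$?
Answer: $- \frac{172433}{4} \approx -43108.0$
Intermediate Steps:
$j{\left(W \right)} = \frac{W}{4}$
$r{\left(w \right)} = 1$
$X{\left(F,o \right)} = 4 \left(\frac{1}{5 + o} + \frac{F}{4}\right)^{2}$
$-43106 - X{\left(r{\left(1 \right)},-6 \right)} = -43106 - \frac{\left(4 + 1 \left(5 - 6\right)\right)^{2}}{4 \left(5 - 6\right)^{2}} = -43106 - \frac{\left(4 + 1 \left(-1\right)\right)^{2}}{4 \cdot 1} = -43106 - \frac{1}{4} \left(4 - 1\right)^{2} \cdot 1 = -43106 - \frac{1}{4} \cdot 3^{2} \cdot 1 = -43106 - \frac{1}{4} \cdot 9 \cdot 1 = -43106 - \frac{9}{4} = - \frac{172433}{4}$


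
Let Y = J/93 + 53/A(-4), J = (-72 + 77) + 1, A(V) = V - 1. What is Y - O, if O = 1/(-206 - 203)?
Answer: -667742/63395 ≈ -10.533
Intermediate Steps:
A(V) = -1 + V
J = 6 (J = 5 + 1 = 6)
Y = -1633/155 (Y = 6/93 + 53/(-1 - 4) = 6*(1/93) + 53/(-5) = 2/31 + 53*(-⅕) = 2/31 - 53/5 = -1633/155 ≈ -10.535)
O = -1/409 (O = 1/(-409) = -1/409 ≈ -0.0024450)
Y - O = -1633/155 - 1*(-1/409) = -1633/155 + 1/409 = -667742/63395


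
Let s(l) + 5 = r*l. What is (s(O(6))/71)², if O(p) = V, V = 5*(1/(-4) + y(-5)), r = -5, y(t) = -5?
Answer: 255025/80656 ≈ 3.1619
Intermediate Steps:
V = -105/4 (V = 5*(1/(-4) - 5) = 5*(-¼ - 5) = 5*(-21/4) = -105/4 ≈ -26.250)
O(p) = -105/4
s(l) = -5 - 5*l
(s(O(6))/71)² = ((-5 - 5*(-105/4))/71)² = ((-5 + 525/4)*(1/71))² = ((505/4)*(1/71))² = (505/284)² = 255025/80656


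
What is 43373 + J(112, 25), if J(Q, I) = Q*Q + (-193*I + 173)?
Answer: 51265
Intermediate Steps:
J(Q, I) = 173 + Q**2 - 193*I (J(Q, I) = Q**2 + (173 - 193*I) = 173 + Q**2 - 193*I)
43373 + J(112, 25) = 43373 + (173 + 112**2 - 193*25) = 43373 + (173 + 12544 - 4825) = 43373 + 7892 = 51265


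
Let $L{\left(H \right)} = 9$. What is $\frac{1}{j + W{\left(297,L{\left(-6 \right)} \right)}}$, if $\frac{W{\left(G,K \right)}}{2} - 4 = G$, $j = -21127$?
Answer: $- \frac{1}{20525} \approx -4.8721 \cdot 10^{-5}$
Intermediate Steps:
$W{\left(G,K \right)} = 8 + 2 G$
$\frac{1}{j + W{\left(297,L{\left(-6 \right)} \right)}} = \frac{1}{-21127 + \left(8 + 2 \cdot 297\right)} = \frac{1}{-21127 + \left(8 + 594\right)} = \frac{1}{-21127 + 602} = \frac{1}{-20525} = - \frac{1}{20525}$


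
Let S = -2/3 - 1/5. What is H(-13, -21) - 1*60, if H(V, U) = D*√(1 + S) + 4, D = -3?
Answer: -56 - √30/5 ≈ -57.095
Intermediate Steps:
S = -13/15 (S = -2*⅓ - 1*⅕ = -⅔ - ⅕ = -13/15 ≈ -0.86667)
H(V, U) = 4 - √30/5 (H(V, U) = -3*√(1 - 13/15) + 4 = -√30/5 + 4 = 4 - √30/5)
H(-13, -21) - 1*60 = (4 - √30/5) - 1*60 = (4 - √30/5) - 60 = -56 - √30/5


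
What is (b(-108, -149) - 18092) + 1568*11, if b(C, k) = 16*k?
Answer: -3228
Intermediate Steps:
(b(-108, -149) - 18092) + 1568*11 = (16*(-149) - 18092) + 1568*11 = (-2384 - 18092) + 17248 = -20476 + 17248 = -3228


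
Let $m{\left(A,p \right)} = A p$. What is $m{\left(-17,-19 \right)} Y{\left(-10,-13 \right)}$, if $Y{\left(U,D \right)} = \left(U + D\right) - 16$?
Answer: $-12597$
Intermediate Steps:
$Y{\left(U,D \right)} = -16 + D + U$ ($Y{\left(U,D \right)} = \left(D + U\right) - 16 = -16 + D + U$)
$m{\left(-17,-19 \right)} Y{\left(-10,-13 \right)} = \left(-17\right) \left(-19\right) \left(-16 - 13 - 10\right) = 323 \left(-39\right) = -12597$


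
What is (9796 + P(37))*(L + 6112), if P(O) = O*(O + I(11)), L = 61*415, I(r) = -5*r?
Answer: 286928510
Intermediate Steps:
L = 25315
P(O) = O*(-55 + O) (P(O) = O*(O - 5*11) = O*(O - 55) = O*(-55 + O))
(9796 + P(37))*(L + 6112) = (9796 + 37*(-55 + 37))*(25315 + 6112) = (9796 + 37*(-18))*31427 = (9796 - 666)*31427 = 9130*31427 = 286928510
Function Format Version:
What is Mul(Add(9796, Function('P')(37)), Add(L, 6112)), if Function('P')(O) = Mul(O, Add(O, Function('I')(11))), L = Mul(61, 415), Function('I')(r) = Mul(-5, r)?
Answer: 286928510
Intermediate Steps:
L = 25315
Function('P')(O) = Mul(O, Add(-55, O)) (Function('P')(O) = Mul(O, Add(O, Mul(-5, 11))) = Mul(O, Add(O, -55)) = Mul(O, Add(-55, O)))
Mul(Add(9796, Function('P')(37)), Add(L, 6112)) = Mul(Add(9796, Mul(37, Add(-55, 37))), Add(25315, 6112)) = Mul(Add(9796, Mul(37, -18)), 31427) = Mul(Add(9796, -666), 31427) = Mul(9130, 31427) = 286928510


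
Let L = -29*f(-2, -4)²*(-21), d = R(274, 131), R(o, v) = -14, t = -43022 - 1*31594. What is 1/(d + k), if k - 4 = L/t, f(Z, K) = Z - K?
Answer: -6218/62383 ≈ -0.099675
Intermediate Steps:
t = -74616 (t = -43022 - 31594 = -74616)
d = -14
L = 2436 (L = -29*(-2 - 1*(-4))²*(-21) = -29*(-2 + 4)²*(-21) = -29*2²*(-21) = -29*4*(-21) = -116*(-21) = 2436)
k = 24669/6218 (k = 4 + 2436/(-74616) = 4 + 2436*(-1/74616) = 4 - 203/6218 = 24669/6218 ≈ 3.9674)
1/(d + k) = 1/(-14 + 24669/6218) = 1/(-62383/6218) = -6218/62383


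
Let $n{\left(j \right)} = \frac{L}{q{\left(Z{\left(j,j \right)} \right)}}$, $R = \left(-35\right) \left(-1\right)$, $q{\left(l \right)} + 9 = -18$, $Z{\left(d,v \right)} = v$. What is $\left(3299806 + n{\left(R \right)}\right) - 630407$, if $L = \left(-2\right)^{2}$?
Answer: $\frac{72073769}{27} \approx 2.6694 \cdot 10^{6}$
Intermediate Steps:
$q{\left(l \right)} = -27$ ($q{\left(l \right)} = -9 - 18 = -27$)
$L = 4$
$R = 35$
$n{\left(j \right)} = - \frac{4}{27}$ ($n{\left(j \right)} = \frac{4}{-27} = 4 \left(- \frac{1}{27}\right) = - \frac{4}{27}$)
$\left(3299806 + n{\left(R \right)}\right) - 630407 = \left(3299806 - \frac{4}{27}\right) - 630407 = \frac{89094758}{27} - 630407 = \frac{72073769}{27}$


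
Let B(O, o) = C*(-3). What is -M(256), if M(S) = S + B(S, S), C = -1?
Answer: -259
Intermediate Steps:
B(O, o) = 3 (B(O, o) = -1*(-3) = 3)
M(S) = 3 + S (M(S) = S + 3 = 3 + S)
-M(256) = -(3 + 256) = -1*259 = -259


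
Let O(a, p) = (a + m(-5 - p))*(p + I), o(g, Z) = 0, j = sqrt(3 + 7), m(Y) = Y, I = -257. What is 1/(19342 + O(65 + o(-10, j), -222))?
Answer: -1/115736 ≈ -8.6404e-6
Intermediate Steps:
j = sqrt(10) ≈ 3.1623
O(a, p) = (-257 + p)*(-5 + a - p) (O(a, p) = (a + (-5 - p))*(p - 257) = (-5 + a - p)*(-257 + p) = (-257 + p)*(-5 + a - p))
1/(19342 + O(65 + o(-10, j), -222)) = 1/(19342 + (1285 - 1*(-222)**2 - 257*(65 + 0) + 252*(-222) + (65 + 0)*(-222))) = 1/(19342 + (1285 - 1*49284 - 257*65 - 55944 + 65*(-222))) = 1/(19342 + (1285 - 49284 - 16705 - 55944 - 14430)) = 1/(19342 - 135078) = 1/(-115736) = -1/115736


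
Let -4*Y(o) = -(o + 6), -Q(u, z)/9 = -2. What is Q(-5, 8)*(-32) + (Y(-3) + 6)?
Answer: -2277/4 ≈ -569.25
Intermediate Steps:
Q(u, z) = 18 (Q(u, z) = -9*(-2) = 18)
Y(o) = 3/2 + o/4 (Y(o) = -(-1)*(o + 6)/4 = -(-1)*(6 + o)/4 = -(-6 - o)/4 = 3/2 + o/4)
Q(-5, 8)*(-32) + (Y(-3) + 6) = 18*(-32) + ((3/2 + (¼)*(-3)) + 6) = -576 + ((3/2 - ¾) + 6) = -576 + (¾ + 6) = -576 + 27/4 = -2277/4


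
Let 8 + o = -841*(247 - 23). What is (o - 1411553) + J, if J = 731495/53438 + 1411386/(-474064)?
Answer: -10132796645159407/6333258008 ≈ -1.5999e+6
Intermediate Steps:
o = -188392 (o = -8 - 841*(247 - 23) = -8 - 841*224 = -8 - 188384 = -188392)
J = 67838450153/6333258008 (J = 731495*(1/53438) + 1411386*(-1/474064) = 731495/53438 - 705693/237032 = 67838450153/6333258008 ≈ 10.711)
(o - 1411553) + J = (-188392 - 1411553) + 67838450153/6333258008 = -1599945 + 67838450153/6333258008 = -10132796645159407/6333258008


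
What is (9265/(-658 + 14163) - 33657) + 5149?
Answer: -76998255/2701 ≈ -28507.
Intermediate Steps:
(9265/(-658 + 14163) - 33657) + 5149 = (9265/13505 - 33657) + 5149 = (9265*(1/13505) - 33657) + 5149 = (1853/2701 - 33657) + 5149 = -90905704/2701 + 5149 = -76998255/2701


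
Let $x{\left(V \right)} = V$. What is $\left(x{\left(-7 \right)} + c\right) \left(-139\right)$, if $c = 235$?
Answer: $-31692$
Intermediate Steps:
$\left(x{\left(-7 \right)} + c\right) \left(-139\right) = \left(-7 + 235\right) \left(-139\right) = 228 \left(-139\right) = -31692$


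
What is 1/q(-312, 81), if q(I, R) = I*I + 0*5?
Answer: 1/97344 ≈ 1.0273e-5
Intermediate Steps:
q(I, R) = I**2 (q(I, R) = I**2 + 0 = I**2)
1/q(-312, 81) = 1/((-312)**2) = 1/97344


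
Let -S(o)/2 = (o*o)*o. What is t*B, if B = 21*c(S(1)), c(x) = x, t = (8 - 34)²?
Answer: -28392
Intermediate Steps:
S(o) = -2*o³ (S(o) = -2*o*o*o = -2*o²*o = -2*o³)
t = 676 (t = (-26)² = 676)
B = -42 (B = 21*(-2*1³) = 21*(-2*1) = 21*(-2) = -42)
t*B = 676*(-42) = -28392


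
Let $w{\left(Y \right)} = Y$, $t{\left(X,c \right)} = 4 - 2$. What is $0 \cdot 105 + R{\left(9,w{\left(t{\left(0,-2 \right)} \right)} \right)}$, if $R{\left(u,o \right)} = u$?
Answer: $9$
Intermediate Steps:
$t{\left(X,c \right)} = 2$ ($t{\left(X,c \right)} = 4 - 2 = 2$)
$0 \cdot 105 + R{\left(9,w{\left(t{\left(0,-2 \right)} \right)} \right)} = 0 \cdot 105 + 9 = 0 + 9 = 9$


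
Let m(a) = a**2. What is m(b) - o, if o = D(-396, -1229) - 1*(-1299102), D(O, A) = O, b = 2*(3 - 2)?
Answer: -1298702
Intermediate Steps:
b = 2 (b = 2*1 = 2)
o = 1298706 (o = -396 - 1*(-1299102) = -396 + 1299102 = 1298706)
m(b) - o = 2**2 - 1*1298706 = 4 - 1298706 = -1298702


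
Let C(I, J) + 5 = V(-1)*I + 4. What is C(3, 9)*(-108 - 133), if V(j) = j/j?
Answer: -482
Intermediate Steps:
V(j) = 1
C(I, J) = -1 + I (C(I, J) = -5 + (1*I + 4) = -5 + (I + 4) = -5 + (4 + I) = -1 + I)
C(3, 9)*(-108 - 133) = (-1 + 3)*(-108 - 133) = 2*(-241) = -482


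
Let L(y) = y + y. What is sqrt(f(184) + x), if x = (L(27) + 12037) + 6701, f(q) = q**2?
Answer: 2*sqrt(13162) ≈ 229.45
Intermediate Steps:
L(y) = 2*y
x = 18792 (x = (2*27 + 12037) + 6701 = (54 + 12037) + 6701 = 12091 + 6701 = 18792)
sqrt(f(184) + x) = sqrt(184**2 + 18792) = sqrt(33856 + 18792) = sqrt(52648) = 2*sqrt(13162)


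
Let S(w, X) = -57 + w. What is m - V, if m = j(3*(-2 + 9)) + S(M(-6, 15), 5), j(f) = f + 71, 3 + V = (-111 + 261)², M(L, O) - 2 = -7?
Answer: -22467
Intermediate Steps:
M(L, O) = -5 (M(L, O) = 2 - 7 = -5)
V = 22497 (V = -3 + (-111 + 261)² = -3 + 150² = -3 + 22500 = 22497)
j(f) = 71 + f
m = 30 (m = (71 + 3*(-2 + 9)) + (-57 - 5) = (71 + 3*7) - 62 = (71 + 21) - 62 = 92 - 62 = 30)
m - V = 30 - 1*22497 = 30 - 22497 = -22467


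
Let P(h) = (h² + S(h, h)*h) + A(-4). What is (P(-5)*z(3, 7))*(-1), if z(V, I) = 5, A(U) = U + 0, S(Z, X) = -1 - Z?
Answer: -5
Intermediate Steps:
A(U) = U
P(h) = -4 + h² + h*(-1 - h) (P(h) = (h² + (-1 - h)*h) - 4 = (h² + h*(-1 - h)) - 4 = -4 + h² + h*(-1 - h))
(P(-5)*z(3, 7))*(-1) = ((-4 - 1*(-5))*5)*(-1) = ((-4 + 5)*5)*(-1) = (1*5)*(-1) = 5*(-1) = -5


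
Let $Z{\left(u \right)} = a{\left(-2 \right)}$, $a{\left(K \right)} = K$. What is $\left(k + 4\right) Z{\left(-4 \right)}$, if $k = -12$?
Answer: $16$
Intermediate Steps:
$Z{\left(u \right)} = -2$
$\left(k + 4\right) Z{\left(-4 \right)} = \left(-12 + 4\right) \left(-2\right) = \left(-8\right) \left(-2\right) = 16$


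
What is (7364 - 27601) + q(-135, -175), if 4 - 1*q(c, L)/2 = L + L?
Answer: -19529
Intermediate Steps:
q(c, L) = 8 - 4*L (q(c, L) = 8 - 2*(L + L) = 8 - 4*L)
(7364 - 27601) + q(-135, -175) = (7364 - 27601) + (8 - 4*(-175)) = -20237 + (8 + 700) = -20237 + 708 = -19529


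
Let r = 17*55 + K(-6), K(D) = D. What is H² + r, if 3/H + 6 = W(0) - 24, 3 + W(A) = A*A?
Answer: 112410/121 ≈ 929.01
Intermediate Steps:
W(A) = -3 + A² (W(A) = -3 + A*A = -3 + A²)
r = 929 (r = 17*55 - 6 = 935 - 6 = 929)
H = -1/11 (H = 3/(-6 + ((-3 + 0²) - 24)) = 3/(-6 + ((-3 + 0) - 24)) = 3/(-6 + (-3 - 24)) = 3/(-6 - 27) = 3/(-33) = 3*(-1/33) = -1/11 ≈ -0.090909)
H² + r = (-1/11)² + 929 = 1/121 + 929 = 112410/121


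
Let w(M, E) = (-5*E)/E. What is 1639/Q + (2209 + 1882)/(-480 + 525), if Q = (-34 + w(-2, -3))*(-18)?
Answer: 327293/3510 ≈ 93.246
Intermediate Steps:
w(M, E) = -5
Q = 702 (Q = (-34 - 5)*(-18) = -39*(-18) = 702)
1639/Q + (2209 + 1882)/(-480 + 525) = 1639/702 + (2209 + 1882)/(-480 + 525) = 1639*(1/702) + 4091/45 = 1639/702 + 4091*(1/45) = 1639/702 + 4091/45 = 327293/3510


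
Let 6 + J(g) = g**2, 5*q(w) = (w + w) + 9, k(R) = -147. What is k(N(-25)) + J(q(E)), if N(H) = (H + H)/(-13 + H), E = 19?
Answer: -1616/25 ≈ -64.640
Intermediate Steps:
N(H) = 2*H/(-13 + H) (N(H) = (2*H)/(-13 + H) = 2*H/(-13 + H))
q(w) = 9/5 + 2*w/5 (q(w) = ((w + w) + 9)/5 = (2*w + 9)/5 = (9 + 2*w)/5 = 9/5 + 2*w/5)
J(g) = -6 + g**2
k(N(-25)) + J(q(E)) = -147 + (-6 + (9/5 + (2/5)*19)**2) = -147 + (-6 + (9/5 + 38/5)**2) = -147 + (-6 + (47/5)**2) = -147 + (-6 + 2209/25) = -147 + 2059/25 = -1616/25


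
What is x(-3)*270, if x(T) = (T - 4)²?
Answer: 13230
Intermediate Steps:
x(T) = (-4 + T)²
x(-3)*270 = (-4 - 3)²*270 = (-7)²*270 = 49*270 = 13230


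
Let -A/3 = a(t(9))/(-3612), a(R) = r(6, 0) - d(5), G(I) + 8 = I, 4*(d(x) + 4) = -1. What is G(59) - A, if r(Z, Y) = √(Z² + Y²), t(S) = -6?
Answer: 245575/4816 ≈ 50.991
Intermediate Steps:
d(x) = -17/4 (d(x) = -4 + (¼)*(-1) = -4 - ¼ = -17/4)
r(Z, Y) = √(Y² + Z²)
G(I) = -8 + I
a(R) = 41/4 (a(R) = √(0² + 6²) - 1*(-17/4) = √(0 + 36) + 17/4 = √36 + 17/4 = 6 + 17/4 = 41/4)
A = 41/4816 (A = -123/(4*(-3612)) = -123*(-1)/(4*3612) = -3*(-41/14448) = 41/4816 ≈ 0.0085133)
G(59) - A = (-8 + 59) - 1*41/4816 = 51 - 41/4816 = 245575/4816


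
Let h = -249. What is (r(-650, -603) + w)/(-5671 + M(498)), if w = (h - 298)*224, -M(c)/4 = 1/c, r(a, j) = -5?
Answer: 30510717/1412081 ≈ 21.607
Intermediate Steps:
M(c) = -4/c
w = -122528 (w = (-249 - 298)*224 = -547*224 = -122528)
(r(-650, -603) + w)/(-5671 + M(498)) = (-5 - 122528)/(-5671 - 4/498) = -122533/(-5671 - 4*1/498) = -122533/(-5671 - 2/249) = -122533/(-1412081/249) = -122533*(-249/1412081) = 30510717/1412081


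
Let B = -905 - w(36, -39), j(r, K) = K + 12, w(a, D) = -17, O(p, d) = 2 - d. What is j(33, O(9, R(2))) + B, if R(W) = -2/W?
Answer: -873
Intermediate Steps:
j(r, K) = 12 + K
B = -888 (B = -905 - 1*(-17) = -905 + 17 = -888)
j(33, O(9, R(2))) + B = (12 + (2 - (-2)/2)) - 888 = (12 + (2 - 1*(-1))) - 888 = (12 + (2 + 1)) - 888 = (12 + 3) - 888 = 15 - 888 = -873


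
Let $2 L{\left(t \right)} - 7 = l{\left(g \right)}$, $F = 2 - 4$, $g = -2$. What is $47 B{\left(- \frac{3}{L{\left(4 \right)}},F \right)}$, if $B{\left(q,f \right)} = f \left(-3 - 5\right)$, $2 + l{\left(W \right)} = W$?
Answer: $752$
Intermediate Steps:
$F = -2$
$l{\left(W \right)} = -2 + W$
$L{\left(t \right)} = \frac{3}{2}$ ($L{\left(t \right)} = \frac{7}{2} + \frac{-2 - 2}{2} = \frac{7}{2} + \frac{1}{2} \left(-4\right) = \frac{7}{2} - 2 = \frac{3}{2}$)
$B{\left(q,f \right)} = - 8 f$ ($B{\left(q,f \right)} = f \left(-8\right) = - 8 f$)
$47 B{\left(- \frac{3}{L{\left(4 \right)}},F \right)} = 47 \left(\left(-8\right) \left(-2\right)\right) = 47 \cdot 16 = 752$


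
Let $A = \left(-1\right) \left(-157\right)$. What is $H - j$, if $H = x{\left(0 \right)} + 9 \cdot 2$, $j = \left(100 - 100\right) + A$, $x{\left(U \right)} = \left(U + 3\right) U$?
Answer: $-139$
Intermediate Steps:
$A = 157$
$x{\left(U \right)} = U \left(3 + U\right)$ ($x{\left(U \right)} = \left(3 + U\right) U = U \left(3 + U\right)$)
$j = 157$ ($j = \left(100 - 100\right) + 157 = 0 + 157 = 157$)
$H = 18$ ($H = 0 \left(3 + 0\right) + 9 \cdot 2 = 0 \cdot 3 + 18 = 0 + 18 = 18$)
$H - j = 18 - 157 = -139$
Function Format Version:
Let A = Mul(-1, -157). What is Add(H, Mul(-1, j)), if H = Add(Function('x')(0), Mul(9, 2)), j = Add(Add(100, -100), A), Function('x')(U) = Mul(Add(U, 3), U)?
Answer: -139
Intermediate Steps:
A = 157
Function('x')(U) = Mul(U, Add(3, U)) (Function('x')(U) = Mul(Add(3, U), U) = Mul(U, Add(3, U)))
j = 157 (j = Add(Add(100, -100), 157) = Add(0, 157) = 157)
H = 18 (H = Add(Mul(0, Add(3, 0)), Mul(9, 2)) = Add(Mul(0, 3), 18) = Add(0, 18) = 18)
Add(H, Mul(-1, j)) = Add(18, Mul(-1, 157)) = Add(18, -157) = -139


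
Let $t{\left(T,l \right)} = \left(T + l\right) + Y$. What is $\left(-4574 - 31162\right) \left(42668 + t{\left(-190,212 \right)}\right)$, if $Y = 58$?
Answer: $-1527642528$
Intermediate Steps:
$t{\left(T,l \right)} = 58 + T + l$ ($t{\left(T,l \right)} = \left(T + l\right) + 58 = 58 + T + l$)
$\left(-4574 - 31162\right) \left(42668 + t{\left(-190,212 \right)}\right) = \left(-4574 - 31162\right) \left(42668 + \left(58 - 190 + 212\right)\right) = - 35736 \left(42668 + 80\right) = \left(-35736\right) 42748 = -1527642528$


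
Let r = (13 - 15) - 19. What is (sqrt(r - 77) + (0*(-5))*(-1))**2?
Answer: -98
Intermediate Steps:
r = -21 (r = -2 - 19 = -21)
(sqrt(r - 77) + (0*(-5))*(-1))**2 = (sqrt(-21 - 77) + (0*(-5))*(-1))**2 = (sqrt(-98) + 0*(-1))**2 = (7*I*sqrt(2) + 0)**2 = (7*I*sqrt(2))**2 = -98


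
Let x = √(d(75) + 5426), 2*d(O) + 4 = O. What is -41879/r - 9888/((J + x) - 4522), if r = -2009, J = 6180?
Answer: 163917968923/11023393045 + 9888*√21846/5487005 ≈ 15.136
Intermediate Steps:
d(O) = -2 + O/2
x = √21846/2 (x = √((-2 + (½)*75) + 5426) = √((-2 + 75/2) + 5426) = √(71/2 + 5426) = √(10923/2) = √21846/2 ≈ 73.902)
-41879/r - 9888/((J + x) - 4522) = -41879/(-2009) - 9888/((6180 + √21846/2) - 4522) = -41879*(-1/2009) - 9888/(1658 + √21846/2) = 41879/2009 - 9888/(1658 + √21846/2)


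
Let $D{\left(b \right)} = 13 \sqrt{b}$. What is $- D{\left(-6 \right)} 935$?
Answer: $- 12155 i \sqrt{6} \approx - 29774.0 i$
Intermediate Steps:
$- D{\left(-6 \right)} 935 = - 13 \sqrt{-6} \cdot 935 = - 13 i \sqrt{6} \cdot 935 = - 12155 i \sqrt{6}$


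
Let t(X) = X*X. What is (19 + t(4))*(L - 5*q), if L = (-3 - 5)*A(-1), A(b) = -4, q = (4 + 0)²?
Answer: -1680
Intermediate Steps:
q = 16 (q = 4² = 16)
t(X) = X²
L = 32 (L = (-3 - 5)*(-4) = -8*(-4) = 32)
(19 + t(4))*(L - 5*q) = (19 + 4²)*(32 - 5*16) = (19 + 16)*(32 - 80) = 35*(-48) = -1680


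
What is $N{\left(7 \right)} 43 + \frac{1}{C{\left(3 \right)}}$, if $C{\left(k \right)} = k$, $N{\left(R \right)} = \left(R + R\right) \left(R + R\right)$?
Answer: $\frac{25285}{3} \approx 8428.3$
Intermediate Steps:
$N{\left(R \right)} = 4 R^{2}$ ($N{\left(R \right)} = 2 R 2 R = 4 R^{2}$)
$N{\left(7 \right)} 43 + \frac{1}{C{\left(3 \right)}} = 4 \cdot 7^{2} \cdot 43 + \frac{1}{3} = 4 \cdot 49 \cdot 43 + \frac{1}{3} = 196 \cdot 43 + \frac{1}{3} = 8428 + \frac{1}{3} = \frac{25285}{3}$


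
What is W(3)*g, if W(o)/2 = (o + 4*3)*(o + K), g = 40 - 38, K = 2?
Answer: 300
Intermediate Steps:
g = 2
W(o) = 2*(2 + o)*(12 + o) (W(o) = 2*((o + 4*3)*(o + 2)) = 2*((o + 12)*(2 + o)) = 2*((12 + o)*(2 + o)) = 2*((2 + o)*(12 + o)) = 2*(2 + o)*(12 + o))
W(3)*g = (48 + 2*3**2 + 28*3)*2 = (48 + 2*9 + 84)*2 = (48 + 18 + 84)*2 = 150*2 = 300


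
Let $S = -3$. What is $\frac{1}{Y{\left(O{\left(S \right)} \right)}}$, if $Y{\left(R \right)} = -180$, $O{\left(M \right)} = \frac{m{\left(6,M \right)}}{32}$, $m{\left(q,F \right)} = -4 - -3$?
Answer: $- \frac{1}{180} \approx -0.0055556$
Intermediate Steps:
$m{\left(q,F \right)} = -1$ ($m{\left(q,F \right)} = -4 + 3 = -1$)
$O{\left(M \right)} = - \frac{1}{32}$
$\frac{1}{Y{\left(O{\left(S \right)} \right)}} = \frac{1}{-180} = - \frac{1}{180}$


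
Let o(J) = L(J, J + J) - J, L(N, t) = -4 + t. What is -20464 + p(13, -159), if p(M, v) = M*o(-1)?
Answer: -20529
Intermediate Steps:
o(J) = -4 + J (o(J) = (-4 + (J + J)) - J = (-4 + 2*J) - J = -4 + J)
p(M, v) = -5*M (p(M, v) = M*(-4 - 1) = M*(-5) = -5*M)
-20464 + p(13, -159) = -20464 - 5*13 = -20464 - 65 = -20529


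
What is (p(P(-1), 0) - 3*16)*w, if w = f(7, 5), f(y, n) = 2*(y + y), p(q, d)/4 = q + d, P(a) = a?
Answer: -1456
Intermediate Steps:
p(q, d) = 4*d + 4*q (p(q, d) = 4*(q + d) = 4*(d + q) = 4*d + 4*q)
f(y, n) = 4*y (f(y, n) = 2*(2*y) = 4*y)
w = 28 (w = 4*7 = 28)
(p(P(-1), 0) - 3*16)*w = ((4*0 + 4*(-1)) - 3*16)*28 = ((0 - 4) - 48)*28 = (-4 - 48)*28 = -52*28 = -1456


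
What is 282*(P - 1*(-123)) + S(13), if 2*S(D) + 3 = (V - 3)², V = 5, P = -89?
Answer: 19177/2 ≈ 9588.5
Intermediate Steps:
S(D) = ½ (S(D) = -3/2 + (5 - 3)²/2 = -3/2 + (½)*2² = -3/2 + (½)*4 = -3/2 + 2 = ½)
282*(P - 1*(-123)) + S(13) = 282*(-89 - 1*(-123)) + ½ = 282*(-89 + 123) + ½ = 282*34 + ½ = 9588 + ½ = 19177/2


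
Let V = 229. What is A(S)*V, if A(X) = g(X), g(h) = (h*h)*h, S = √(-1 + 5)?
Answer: 1832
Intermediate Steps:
S = 2 (S = √4 = 2)
g(h) = h³ (g(h) = h²*h = h³)
A(X) = X³
A(S)*V = 2³*229 = 8*229 = 1832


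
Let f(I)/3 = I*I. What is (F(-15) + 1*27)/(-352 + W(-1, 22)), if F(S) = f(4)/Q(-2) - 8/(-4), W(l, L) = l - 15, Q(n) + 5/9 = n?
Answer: -235/8464 ≈ -0.027765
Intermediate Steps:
Q(n) = -5/9 + n
W(l, L) = -15 + l
f(I) = 3*I² (f(I) = 3*(I*I) = 3*I²)
F(S) = -386/23 (F(S) = (3*4²)/(-5/9 - 2) - 8/(-4) = (3*16)/(-23/9) - 8*(-¼) = 48*(-9/23) + 2 = -432/23 + 2 = -386/23)
(F(-15) + 1*27)/(-352 + W(-1, 22)) = (-386/23 + 1*27)/(-352 + (-15 - 1)) = (-386/23 + 27)/(-352 - 16) = (235/23)/(-368) = (235/23)*(-1/368) = -235/8464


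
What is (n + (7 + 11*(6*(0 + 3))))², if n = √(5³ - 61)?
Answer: 45369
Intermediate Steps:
n = 8 (n = √(125 - 61) = √64 = 8)
(n + (7 + 11*(6*(0 + 3))))² = (8 + (7 + 11*(6*(0 + 3))))² = (8 + (7 + 11*(6*3)))² = (8 + (7 + 11*18))² = (8 + (7 + 198))² = (8 + 205)² = 213² = 45369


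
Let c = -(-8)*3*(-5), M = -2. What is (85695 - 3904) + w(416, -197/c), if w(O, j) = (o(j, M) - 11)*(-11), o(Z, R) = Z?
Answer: 9827273/120 ≈ 81894.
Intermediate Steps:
c = -120 (c = -8*(-3)*(-5) = 24*(-5) = -120)
w(O, j) = 121 - 11*j (w(O, j) = (j - 11)*(-11) = (-11 + j)*(-11) = 121 - 11*j)
(85695 - 3904) + w(416, -197/c) = (85695 - 3904) + (121 - (-2167)/(-120)) = 81791 + (121 - (-2167)*(-1)/120) = 81791 + (121 - 11*197/120) = 81791 + (121 - 2167/120) = 81791 + 12353/120 = 9827273/120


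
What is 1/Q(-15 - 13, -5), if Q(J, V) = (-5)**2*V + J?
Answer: -1/153 ≈ -0.0065359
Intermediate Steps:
Q(J, V) = J + 25*V (Q(J, V) = 25*V + J = J + 25*V)
1/Q(-15 - 13, -5) = 1/((-15 - 13) + 25*(-5)) = 1/(-28 - 125) = 1/(-153) = -1/153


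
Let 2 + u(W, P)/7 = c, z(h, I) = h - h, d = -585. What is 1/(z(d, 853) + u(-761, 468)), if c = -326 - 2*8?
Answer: -1/2408 ≈ -0.00041528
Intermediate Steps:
c = -342 (c = -326 - 1*16 = -326 - 16 = -342)
z(h, I) = 0
u(W, P) = -2408 (u(W, P) = -14 + 7*(-342) = -14 - 2394 = -2408)
1/(z(d, 853) + u(-761, 468)) = 1/(0 - 2408) = 1/(-2408) = -1/2408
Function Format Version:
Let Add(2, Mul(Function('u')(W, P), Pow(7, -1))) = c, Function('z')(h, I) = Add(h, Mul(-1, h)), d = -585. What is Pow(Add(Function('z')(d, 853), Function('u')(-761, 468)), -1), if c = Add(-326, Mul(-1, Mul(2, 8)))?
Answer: Rational(-1, 2408) ≈ -0.00041528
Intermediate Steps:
c = -342 (c = Add(-326, Mul(-1, 16)) = Add(-326, -16) = -342)
Function('z')(h, I) = 0
Function('u')(W, P) = -2408 (Function('u')(W, P) = Add(-14, Mul(7, -342)) = Add(-14, -2394) = -2408)
Pow(Add(Function('z')(d, 853), Function('u')(-761, 468)), -1) = Pow(Add(0, -2408), -1) = Pow(-2408, -1) = Rational(-1, 2408)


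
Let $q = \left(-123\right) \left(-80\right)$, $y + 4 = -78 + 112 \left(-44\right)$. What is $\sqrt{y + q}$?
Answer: $\sqrt{4830} \approx 69.498$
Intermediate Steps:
$y = -5010$ ($y = -4 + \left(-78 + 112 \left(-44\right)\right) = -4 - 5006 = -5010$)
$q = 9840$
$\sqrt{y + q} = \sqrt{-5010 + 9840} = \sqrt{4830}$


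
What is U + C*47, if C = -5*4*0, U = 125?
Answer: 125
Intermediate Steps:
C = 0 (C = -20*0 = 0)
U + C*47 = 125 + 0*47 = 125 + 0 = 125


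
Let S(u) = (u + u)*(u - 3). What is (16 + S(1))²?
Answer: 144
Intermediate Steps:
S(u) = 2*u*(-3 + u) (S(u) = (2*u)*(-3 + u) = 2*u*(-3 + u))
(16 + S(1))² = (16 + 2*1*(-3 + 1))² = (16 + 2*1*(-2))² = (16 - 4)² = 12² = 144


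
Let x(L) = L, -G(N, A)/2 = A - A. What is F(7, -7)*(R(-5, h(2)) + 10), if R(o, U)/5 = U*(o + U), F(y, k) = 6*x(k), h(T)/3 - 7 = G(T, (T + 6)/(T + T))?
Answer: -70980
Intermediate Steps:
G(N, A) = 0 (G(N, A) = -2*(A - A) = -2*0 = 0)
h(T) = 21 (h(T) = 21 + 3*0 = 21 + 0 = 21)
F(y, k) = 6*k
R(o, U) = 5*U*(U + o) (R(o, U) = 5*(U*(o + U)) = 5*(U*(U + o)) = 5*U*(U + o))
F(7, -7)*(R(-5, h(2)) + 10) = (6*(-7))*(5*21*(21 - 5) + 10) = -42*(5*21*16 + 10) = -42*(1680 + 10) = -42*1690 = -70980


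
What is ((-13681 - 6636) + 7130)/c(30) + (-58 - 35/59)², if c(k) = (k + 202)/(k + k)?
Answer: 4590037/201898 ≈ 22.734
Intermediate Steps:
c(k) = (202 + k)/(2*k) (c(k) = (202 + k)/((2*k)) = (202 + k)*(1/(2*k)) = (202 + k)/(2*k))
((-13681 - 6636) + 7130)/c(30) + (-58 - 35/59)² = ((-13681 - 6636) + 7130)/(((½)*(202 + 30)/30)) + (-58 - 35/59)² = (-20317 + 7130)/(((½)*(1/30)*232)) + (-58 - 35*1/59)² = -13187/58/15 + (-58 - 35/59)² = -13187*15/58 + (-3457/59)² = -197805/58 + 11950849/3481 = 4590037/201898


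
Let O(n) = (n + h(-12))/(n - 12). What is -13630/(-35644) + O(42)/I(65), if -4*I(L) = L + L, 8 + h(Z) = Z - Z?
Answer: 6038677/17376450 ≈ 0.34752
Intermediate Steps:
h(Z) = -8 (h(Z) = -8 + (Z - Z) = -8 + 0 = -8)
I(L) = -L/2 (I(L) = -(L + L)/4 = -L/2)
O(n) = (-8 + n)/(-12 + n) (O(n) = (n - 8)/(n - 12) = (-8 + n)/(-12 + n))
-13630/(-35644) + O(42)/I(65) = -13630/(-35644) + ((-8 + 42)/(-12 + 42))/((-½*65)) = -13630*(-1/35644) + (34/30)/(-65/2) = 6815/17822 + ((1/30)*34)*(-2/65) = 6815/17822 + (17/15)*(-2/65) = 6815/17822 - 34/975 = 6038677/17376450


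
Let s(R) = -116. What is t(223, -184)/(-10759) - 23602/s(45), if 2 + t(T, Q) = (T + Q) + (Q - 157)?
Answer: 4378779/21518 ≈ 203.49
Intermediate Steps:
t(T, Q) = -159 + T + 2*Q (t(T, Q) = -2 + ((T + Q) + (Q - 157)) = -2 + ((Q + T) + (-157 + Q)) = -2 + (-157 + T + 2*Q) = -159 + T + 2*Q)
t(223, -184)/(-10759) - 23602/s(45) = (-159 + 223 + 2*(-184))/(-10759) - 23602/(-116) = (-159 + 223 - 368)*(-1/10759) - 23602*(-1/116) = -304*(-1/10759) + 11801/58 = 304/10759 + 11801/58 = 4378779/21518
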